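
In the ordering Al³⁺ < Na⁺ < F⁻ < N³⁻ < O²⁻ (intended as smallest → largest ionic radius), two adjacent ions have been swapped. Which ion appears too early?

The pair N³⁻, O²⁻ is the wrong way round — both have 10 electrons but Z(O)=8 > Z(N)=7, so O²⁻ should be the smaller of the two. All other adjacent pairs agree with periodic trends, so N³⁻ is the misplaced ion.

N³⁻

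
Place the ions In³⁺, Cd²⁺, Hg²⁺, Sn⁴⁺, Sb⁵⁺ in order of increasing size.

Sb⁵⁺ < Sn⁴⁺ < In³⁺ < Cd²⁺ < Hg²⁺

Electron counts and nuclear charges: Sb⁵⁺ has 46 e⁻ (Z=51), Sn⁴⁺ has 46 e⁻ (Z=50), In³⁺ has 46 e⁻ (Z=49), Cd²⁺ has 46 e⁻ (Z=48), Hg²⁺ has 78 e⁻ (Z=80). Sb⁵⁺ < Sn⁴⁺ (both 46 e⁻, Z=51>50); Sn⁴⁺ < In³⁺ (both 46 e⁻, Z=50>49); In³⁺ < Cd²⁺ (both 46 e⁻, Z=49>48); Cd²⁺ < Hg²⁺ (same group, 1 shell fewer).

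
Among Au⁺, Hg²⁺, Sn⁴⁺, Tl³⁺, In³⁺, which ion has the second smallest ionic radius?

In³⁺

Work out protons and electrons: Sn⁴⁺ has 46 e⁻ (Z=50), In³⁺ has 46 e⁻ (Z=49), Tl³⁺ has 78 e⁻ (Z=81), Hg²⁺ has 78 e⁻ (Z=80), Au⁺ has 78 e⁻ (Z=79). Sn⁴⁺ < In³⁺ (isoelectronic, higher Z=50 is smaller); In³⁺ < Tl³⁺ (same group, 1 shell fewer); Tl³⁺ < Hg²⁺ (isoelectronic, higher Z=81 is smaller); Hg²⁺ < Au⁺ (both 78 e⁻, Z=80>79).
Full ascending order: Sn⁴⁺ < In³⁺ < Tl³⁺ < Hg²⁺ < Au⁺. Counting from the smallest, position 2 is In³⁺.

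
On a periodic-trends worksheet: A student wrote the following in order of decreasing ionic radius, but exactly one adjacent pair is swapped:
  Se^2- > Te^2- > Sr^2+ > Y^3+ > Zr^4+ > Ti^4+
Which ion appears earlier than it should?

Se^2-

The pair Se^2-, Te^2- is the wrong way round — both in group 16 with the same charge; Se^2- (period 4) has the smaller radius. All other adjacent pairs agree with periodic trends, so Se^2- is the misplaced ion.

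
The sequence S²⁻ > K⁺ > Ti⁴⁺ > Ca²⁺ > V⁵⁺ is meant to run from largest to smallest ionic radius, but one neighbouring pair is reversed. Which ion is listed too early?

Ti⁴⁺

Scanning neighbour by neighbour, only Ti⁴⁺/Ca²⁺ violates a trend: they are isoelectronic (18 e⁻) and Ti has more protons than Ca (22 vs 20), making Ti⁴⁺ smaller. That makes Ti⁴⁺ the one sitting a position early relative to where it belongs.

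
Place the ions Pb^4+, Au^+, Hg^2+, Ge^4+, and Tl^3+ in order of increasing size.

Ge^4+ < Pb^4+ < Tl^3+ < Hg^2+ < Au^+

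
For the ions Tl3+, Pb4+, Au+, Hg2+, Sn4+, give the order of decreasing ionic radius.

Au+ > Hg2+ > Tl3+ > Pb4+ > Sn4+

First list Z and electron count for each: Sn4+: 46 e⁻, Z=50, Pb4+: 78 e⁻, Z=82, Tl3+: 78 e⁻, Z=81, Hg2+: 78 e⁻, Z=80, Au+: 78 e⁻, Z=79. Sn4+ < Pb4+ (same group, period 5 vs 6); Pb4+ < Tl3+ (both 78 e⁻, Z=82>81); Tl3+ < Hg2+ (both 78 e⁻, Z=81>80); Hg2+ < Au+ (isoelectronic, higher Z=80 is smaller).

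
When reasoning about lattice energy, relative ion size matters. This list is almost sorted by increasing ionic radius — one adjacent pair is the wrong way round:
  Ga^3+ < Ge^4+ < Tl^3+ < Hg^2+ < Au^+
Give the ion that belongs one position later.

Ga^3+

Check each adjacent pair. Ga^3+ and Ge^4+ are reversed: both have 28 electrons but Z(Ge)=32 > Z(Ga)=31, so Ge^4+ should be the smaller of the two. No other neighbouring pair contradicts the periodic trends, so Ga^3+ is the ion listed too early.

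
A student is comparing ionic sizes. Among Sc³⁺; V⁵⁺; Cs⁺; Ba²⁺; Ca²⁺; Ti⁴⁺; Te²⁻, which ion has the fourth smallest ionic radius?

Ca²⁺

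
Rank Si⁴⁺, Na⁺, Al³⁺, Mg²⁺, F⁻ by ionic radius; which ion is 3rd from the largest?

All of these have 10 electrons (isoelectronic). With the same electron cloud, the ion with the most protons pulls it in tightest. Nuclear charges: Si⁴⁺ (Z=14), Al³⁺ (Z=13), Mg²⁺ (Z=12), Na⁺ (Z=11), F⁻ (Z=9). Highest Z is smallest.
So the order is Si⁴⁺ < Al³⁺ < Mg²⁺ < Na⁺ < F⁻; the 3rd-largest ion is Mg²⁺.

Mg²⁺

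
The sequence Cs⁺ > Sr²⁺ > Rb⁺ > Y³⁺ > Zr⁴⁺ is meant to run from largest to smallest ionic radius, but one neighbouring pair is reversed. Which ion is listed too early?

The pair Sr²⁺, Rb⁺ is the wrong way round — both have 36 electrons but Z(Sr)=38 > Z(Rb)=37, so Sr²⁺ should be the smaller of the two. All other adjacent pairs agree with periodic trends, so Sr²⁺ is the misplaced ion.

Sr²⁺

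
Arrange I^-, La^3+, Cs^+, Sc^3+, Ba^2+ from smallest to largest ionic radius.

First list Z and electron count for each: Sc^3+: 18 e⁻, Z=21, La^3+: 54 e⁻, Z=57, Ba^2+: 54 e⁻, Z=56, Cs^+: 54 e⁻, Z=55, I^-: 54 e⁻, Z=53. Sc^3+ < La^3+ (same group, 2 shells fewer); La^3+ < Ba^2+ (both 54 e⁻, Z=57>56); Ba^2+ < Cs^+ (both 54 e⁻, Z=56>55); Cs^+ < I^- (both 54 e⁻, Z=55>53).

Sc^3+ < La^3+ < Ba^2+ < Cs^+ < I^-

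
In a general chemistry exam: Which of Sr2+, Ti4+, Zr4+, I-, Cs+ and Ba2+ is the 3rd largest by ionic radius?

Ti4+: 18 e⁻, Z=22, Zr4+: 36 e⁻, Z=40, Sr2+: 36 e⁻, Z=38, Ba2+: 54 e⁻, Z=56, Cs+: 54 e⁻, Z=55, I-: 54 e⁻, Z=53. Ti4+ < Zr4+ (same group, 1 shell fewer); Zr4+ < Sr2+ (isoelectronic, higher Z=40 is smaller); Sr2+ < Ba2+ (same group, 1 shell fewer); Ba2+ < Cs+ (both 54 e⁻, Z=56>55); Cs+ < I- (isoelectronic, higher Z=55 is smaller).
Ordering: Ti4+ < Zr4+ < Sr2+ < Ba2+ < Cs+ < I-. The 3rd largest is Ba2+.

Ba2+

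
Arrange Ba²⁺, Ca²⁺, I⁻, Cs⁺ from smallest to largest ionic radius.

Electron counts and nuclear charges: Ca²⁺ has 18 e⁻ (Z=20), Ba²⁺ has 54 e⁻ (Z=56), Cs⁺ has 54 e⁻ (Z=55), I⁻ has 54 e⁻ (Z=53). Ca²⁺ < Ba²⁺ (same group, period 4 vs 6); Ba²⁺ < Cs⁺ (isoelectronic, higher Z=56 is smaller); Cs⁺ < I⁻ (isoelectronic, higher Z=55 is smaller).

Ca²⁺ < Ba²⁺ < Cs⁺ < I⁻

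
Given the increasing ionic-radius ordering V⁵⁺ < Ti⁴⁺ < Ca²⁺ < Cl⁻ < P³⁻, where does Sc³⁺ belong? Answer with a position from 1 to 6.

3

Each ion has 18 electrons. The ranking follows nuclear charge in reverse — greater Z gives a smaller radius. V⁵⁺ (Z=23), Ti⁴⁺ (Z=22), Sc³⁺ (Z=21), Ca²⁺ (Z=20), Cl⁻ (Z=17), P³⁻ (Z=15).
Putting Sc³⁺ in gives V⁵⁺ < Ti⁴⁺ < Sc³⁺ < Ca²⁺ < Cl⁻ < P³⁻; it lands at slot 3.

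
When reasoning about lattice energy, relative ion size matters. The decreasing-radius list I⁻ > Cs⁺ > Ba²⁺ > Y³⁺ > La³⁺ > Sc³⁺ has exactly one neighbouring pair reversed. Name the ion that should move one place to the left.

La³⁺

Scanning neighbour by neighbour, only Y³⁺/La³⁺ violates a trend: Y³⁺ and La³⁺ are in one column with the same charge; the lighter period-5 ion has one fewer shell and is smaller. That makes La³⁺ the one sitting a position late relative to where it belongs.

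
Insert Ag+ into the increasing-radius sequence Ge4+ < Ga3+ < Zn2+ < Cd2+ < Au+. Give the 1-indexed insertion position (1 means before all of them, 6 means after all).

5

Electron counts and nuclear charges: Ge4+: 28 e⁻, Z=32, Ga3+: 28 e⁻, Z=31, Zn2+: 28 e⁻, Z=30, Cd2+: 46 e⁻, Z=48, Ag+: 46 e⁻, Z=47, Au+: 78 e⁻, Z=79. Ge4+ < Ga3+ (isoelectronic, higher Z=32 is smaller); Ga3+ < Zn2+ (both 28 e⁻, Z=31>30); Zn2+ < Cd2+ (same group, 1 shell fewer); Cd2+ < Ag+ (isoelectronic, higher Z=48 is smaller); Ag+ < Au+ (same group, period 5 vs 6).
Merged order: Ge4+ < Ga3+ < Zn2+ < Cd2+ < Ag+ < Au+ — Ag+ is number 5.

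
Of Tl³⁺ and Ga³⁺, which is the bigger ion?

Tl³⁺

Same group, same charge. Going down the group adds an extra shell of electrons, so the ion gets larger: Ga³⁺ is highest in the group and smallest.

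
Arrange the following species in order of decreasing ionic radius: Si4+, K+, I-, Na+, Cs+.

I- > Cs+ > K+ > Na+ > Si4+

Electron counts and nuclear charges: Si4+ has 10 e⁻ (Z=14), Na+ has 10 e⁻ (Z=11), K+ has 18 e⁻ (Z=19), Cs+ has 54 e⁻ (Z=55), I- has 54 e⁻ (Z=53). Si4+ < Na+ (both 10 e⁻, Z=14>11); Na+ < K+ (same group, period 3 vs 4); K+ < Cs+ (same group, 2 shells fewer); Cs+ < I- (both 54 e⁻, Z=55>53).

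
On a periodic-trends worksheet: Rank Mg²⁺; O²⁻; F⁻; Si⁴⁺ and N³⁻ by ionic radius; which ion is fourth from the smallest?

Isoelectronic series (10 e⁻ each). Size is set by nuclear charge: more protons means a smaller ion. Si⁴⁺ (Z=14), Mg²⁺ (Z=12), F⁻ (Z=9), O²⁻ (Z=8), N³⁻ (Z=7).
Ordering: Si⁴⁺ < Mg²⁺ < F⁻ < O²⁻ < N³⁻. The fourth smallest is O²⁻.

O²⁻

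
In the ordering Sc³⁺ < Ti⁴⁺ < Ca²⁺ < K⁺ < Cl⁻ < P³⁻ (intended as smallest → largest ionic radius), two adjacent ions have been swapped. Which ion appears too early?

Sc³⁺

Check each adjacent pair. Sc³⁺ and Ti⁴⁺ are reversed: Ti⁴⁺ and Sc³⁺ share 18 electrons; the higher nuclear charge on Ti (Z=22) contracts it more, so Ti⁴⁺ < Sc³⁺. No other neighbouring pair contradicts the periodic trends, so Sc³⁺ is the ion listed too early.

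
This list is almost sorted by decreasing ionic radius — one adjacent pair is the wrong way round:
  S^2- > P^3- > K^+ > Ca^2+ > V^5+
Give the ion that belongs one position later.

Scanning neighbour by neighbour, only S^2-/P^3- violates a trend: both have 18 electrons but Z(S)=16 > Z(P)=15, so S^2- should be the smaller of the two. That makes S^2- the one sitting a position early relative to where it belongs.

S^2-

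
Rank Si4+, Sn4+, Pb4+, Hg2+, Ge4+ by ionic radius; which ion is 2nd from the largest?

Pb4+

Work out protons and electrons: Si4+: 10 e⁻, Z=14, Ge4+: 28 e⁻, Z=32, Sn4+: 46 e⁻, Z=50, Pb4+: 78 e⁻, Z=82, Hg2+: 78 e⁻, Z=80. Si4+ < Ge4+ (same group, 1 shell fewer); Ge4+ < Sn4+ (same group, period 4 vs 5); Sn4+ < Pb4+ (same group, 1 shell fewer); Pb4+ < Hg2+ (both 78 e⁻, Z=82>80).
Ordering: Si4+ < Ge4+ < Sn4+ < Pb4+ < Hg2+. The 2nd largest is Pb4+.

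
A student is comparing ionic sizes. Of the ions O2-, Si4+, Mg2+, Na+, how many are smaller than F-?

All of these have 10 electrons (isoelectronic). With the same electron cloud, the ion with the most protons pulls it in tightest. Nuclear charges: Si4+ (Z=14), Mg2+ (Z=12), Na+ (Z=11), F- (Z=9), O2- (Z=8). Highest Z is smallest.
Ordering all of them (including F-) by radius gives Si4+ < Mg2+ < Na+ < F- < O2-. That's 3.

3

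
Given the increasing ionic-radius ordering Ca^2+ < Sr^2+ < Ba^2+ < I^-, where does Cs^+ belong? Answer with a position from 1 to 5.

First list Z and electron count for each: Ca^2+: 18 e⁻, Z=20, Sr^2+: 36 e⁻, Z=38, Ba^2+: 54 e⁻, Z=56, Cs^+: 54 e⁻, Z=55, I^-: 54 e⁻, Z=53. Ca^2+ < Sr^2+ (same group, period 4 vs 5); Sr^2+ < Ba^2+ (same group, 1 shell fewer); Ba^2+ < Cs^+ (both 54 e⁻, Z=56>55); Cs^+ < I^- (isoelectronic, higher Z=55 is smaller).
The complete sequence is Ca^2+ < Sr^2+ < Ba^2+ < Cs^+ < I^-. Cs^+ sits at position 4.

4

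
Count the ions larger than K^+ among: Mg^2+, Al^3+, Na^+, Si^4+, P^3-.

1

Tabulating Z and e⁻: Si^4+ (Z=14, 10 e⁻), Al^3+ (Z=13, 10 e⁻), Mg^2+ (Z=12, 10 e⁻), Na^+ (Z=11, 10 e⁻), K^+ (Z=19, 18 e⁻), P^3- (Z=15, 18 e⁻). Si^4+ < Al^3+ (isoelectronic, higher Z=14 is smaller); Al^3+ < Mg^2+ (both 10 e⁻, Z=13>12); Mg^2+ < Na^+ (isoelectronic, higher Z=12 is smaller); Na^+ < K^+ (same group, 1 shell fewer); K^+ < P^3- (isoelectronic, higher Z=19 is smaller).
Ordering all of them (including K^+) by radius gives Si^4+ < Al^3+ < Mg^2+ < Na^+ < K^+ < P^3-. So 1 is larger.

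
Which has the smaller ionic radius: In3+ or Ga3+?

These ions sit in one column with identical charge. Each step down the periodic table adds a principal shell, increasing the radius.

Ga3+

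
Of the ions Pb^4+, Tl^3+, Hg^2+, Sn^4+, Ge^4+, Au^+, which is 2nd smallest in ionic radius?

Sn^4+

Ge^4+: 28 e⁻, Z=32, Sn^4+: 46 e⁻, Z=50, Pb^4+: 78 e⁻, Z=82, Tl^3+: 78 e⁻, Z=81, Hg^2+: 78 e⁻, Z=80, Au^+: 78 e⁻, Z=79. Ge^4+ < Sn^4+ (same group, 1 shell fewer); Sn^4+ < Pb^4+ (same group, period 5 vs 6); Pb^4+ < Tl^3+ (both 78 e⁻, Z=82>81); Tl^3+ < Hg^2+ (both 78 e⁻, Z=81>80); Hg^2+ < Au^+ (both 78 e⁻, Z=80>79).
That gives Ge^4+ < Sn^4+ < Pb^4+ < Tl^3+ < Hg^2+ < Au^+. From the smallest end, number 2 is Sn^4+.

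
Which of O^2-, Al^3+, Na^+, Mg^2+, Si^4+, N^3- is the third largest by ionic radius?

Na^+

Isoelectronic series (10 e⁻ each). Size is set by nuclear charge: more protons means a smaller ion. Si^4+ (Z=14), Al^3+ (Z=13), Mg^2+ (Z=12), Na^+ (Z=11), O^2- (Z=8), N^3- (Z=7).
So the order is Si^4+ < Al^3+ < Mg^2+ < Na^+ < O^2- < N^3-; the 3rd-largest ion is Na^+.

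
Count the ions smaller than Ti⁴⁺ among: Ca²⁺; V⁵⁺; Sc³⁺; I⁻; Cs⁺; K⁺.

1

Work out protons and electrons: V⁵⁺: 18 e⁻, Z=23, Ti⁴⁺: 18 e⁻, Z=22, Sc³⁺: 18 e⁻, Z=21, Ca²⁺: 18 e⁻, Z=20, K⁺: 18 e⁻, Z=19, Cs⁺: 54 e⁻, Z=55, I⁻: 54 e⁻, Z=53. V⁵⁺ < Ti⁴⁺ (both 18 e⁻, Z=23>22); Ti⁴⁺ < Sc³⁺ (isoelectronic, higher Z=22 is smaller); Sc³⁺ < Ca²⁺ (isoelectronic, higher Z=21 is smaller); Ca²⁺ < K⁺ (both 18 e⁻, Z=20>19); K⁺ < Cs⁺ (same group, 2 shells fewer); Cs⁺ < I⁻ (isoelectronic, higher Z=55 is smaller).
Overall: V⁵⁺ < Ti⁴⁺ < Sc³⁺ < Ca²⁺ < K⁺ < Cs⁺ < I⁻. Ti⁴⁺ has 1 below it and 5 above. That's 1.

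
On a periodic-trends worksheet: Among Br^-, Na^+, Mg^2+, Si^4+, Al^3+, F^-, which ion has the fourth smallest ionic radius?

Electron counts and nuclear charges: Si^4+ (Z=14, 10 e⁻), Al^3+ (Z=13, 10 e⁻), Mg^2+ (Z=12, 10 e⁻), Na^+ (Z=11, 10 e⁻), F^- (Z=9, 10 e⁻), Br^- (Z=35, 36 e⁻). Si^4+ < Al^3+ (isoelectronic, higher Z=14 is smaller); Al^3+ < Mg^2+ (isoelectronic, higher Z=13 is smaller); Mg^2+ < Na^+ (both 10 e⁻, Z=12>11); Na^+ < F^- (isoelectronic, higher Z=11 is smaller); F^- < Br^- (same group, 2 shells fewer).
Full ascending order: Si^4+ < Al^3+ < Mg^2+ < Na^+ < F^- < Br^-. Counting from the smallest, position 4 is Na^+.

Na^+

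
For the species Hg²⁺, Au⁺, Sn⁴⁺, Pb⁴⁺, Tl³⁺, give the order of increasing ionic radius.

Sn⁴⁺ < Pb⁴⁺ < Tl³⁺ < Hg²⁺ < Au⁺

Work out protons and electrons: Sn⁴⁺ (Z=50, 46 e⁻), Pb⁴⁺ (Z=82, 78 e⁻), Tl³⁺ (Z=81, 78 e⁻), Hg²⁺ (Z=80, 78 e⁻), Au⁺ (Z=79, 78 e⁻). Sn⁴⁺ < Pb⁴⁺ (same group, 1 shell fewer); Pb⁴⁺ < Tl³⁺ (both 78 e⁻, Z=82>81); Tl³⁺ < Hg²⁺ (isoelectronic, higher Z=81 is smaller); Hg²⁺ < Au⁺ (isoelectronic, higher Z=80 is smaller).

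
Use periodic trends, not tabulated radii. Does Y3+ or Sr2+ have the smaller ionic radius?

Each ion has 36 electrons. The ranking follows nuclear charge in reverse — greater Z gives a smaller radius. Y3+ (Z=39), Sr2+ (Z=38).

Y3+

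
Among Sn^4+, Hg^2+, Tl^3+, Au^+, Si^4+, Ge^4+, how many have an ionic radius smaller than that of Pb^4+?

3

Work out protons and electrons: Si^4+: 10 e⁻, Z=14, Ge^4+: 28 e⁻, Z=32, Sn^4+: 46 e⁻, Z=50, Pb^4+: 78 e⁻, Z=82, Tl^3+: 78 e⁻, Z=81, Hg^2+: 78 e⁻, Z=80, Au^+: 78 e⁻, Z=79. Si^4+ < Ge^4+ (same group, 1 shell fewer); Ge^4+ < Sn^4+ (same group, period 4 vs 5); Sn^4+ < Pb^4+ (same group, period 5 vs 6); Pb^4+ < Tl^3+ (isoelectronic, higher Z=82 is smaller); Tl^3+ < Hg^2+ (both 78 e⁻, Z=81>80); Hg^2+ < Au^+ (isoelectronic, higher Z=80 is smaller).
Placing each against Pb^4+: smaller — Si^4+, Ge^4+, Sn^4+; larger — Tl^3+, Hg^2+, Au^+. So 3 are smaller.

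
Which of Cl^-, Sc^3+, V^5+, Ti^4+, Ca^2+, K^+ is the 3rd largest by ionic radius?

Isoelectronic series (18 e⁻ each). Size is set by nuclear charge: more protons means a smaller ion. V^5+ (Z=23), Ti^4+ (Z=22), Sc^3+ (Z=21), Ca^2+ (Z=20), K^+ (Z=19), Cl^- (Z=17).
That gives V^5+ < Ti^4+ < Sc^3+ < Ca^2+ < K^+ < Cl^-. From the largest end, number 3 is Ca^2+.

Ca^2+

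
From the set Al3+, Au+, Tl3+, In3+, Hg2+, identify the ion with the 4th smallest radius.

Al3+ has 10 e⁻ (Z=13), In3+ has 46 e⁻ (Z=49), Tl3+ has 78 e⁻ (Z=81), Hg2+ has 78 e⁻ (Z=80), Au+ has 78 e⁻ (Z=79). Al3+ < In3+ (same group, 2 shells fewer); In3+ < Tl3+ (same group, period 5 vs 6); Tl3+ < Hg2+ (both 78 e⁻, Z=81>80); Hg2+ < Au+ (isoelectronic, higher Z=80 is smaller).
So the order is Al3+ < In3+ < Tl3+ < Hg2+ < Au+; the 4th-smallest ion is Hg2+.

Hg2+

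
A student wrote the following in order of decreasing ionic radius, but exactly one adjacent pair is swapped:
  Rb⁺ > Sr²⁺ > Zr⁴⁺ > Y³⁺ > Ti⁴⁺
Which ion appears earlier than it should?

The pair Zr⁴⁺, Y³⁺ is the wrong way round — both have 36 electrons but Z(Zr)=40 > Z(Y)=39, so Zr⁴⁺ should be the smaller of the two. All other adjacent pairs agree with periodic trends, so Zr⁴⁺ is the misplaced ion.

Zr⁴⁺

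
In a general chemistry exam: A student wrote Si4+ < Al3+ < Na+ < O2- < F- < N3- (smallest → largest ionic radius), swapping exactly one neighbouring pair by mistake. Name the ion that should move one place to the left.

F-

Scanning neighbour by neighbour, only O2-/F- violates a trend: F- and O2- share 10 electrons; the higher nuclear charge on F (Z=9) contracts it more, so F- < O2-. That makes F- the one sitting a position late relative to where it belongs.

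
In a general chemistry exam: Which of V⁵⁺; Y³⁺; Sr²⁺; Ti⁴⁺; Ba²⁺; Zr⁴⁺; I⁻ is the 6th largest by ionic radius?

Ti⁴⁺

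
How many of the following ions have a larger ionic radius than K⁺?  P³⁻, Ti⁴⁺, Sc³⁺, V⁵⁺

These species are isoelectronic with 18 electrons. The only difference is the number of protons: V⁵⁺ (Z=23), Ti⁴⁺ (Z=22), Sc³⁺ (Z=21), K⁺ (Z=19), P³⁻ (Z=15). The strongest nuclear pull (V⁵⁺) gives the smallest ion.
Ordering all of them (including K⁺) by radius gives V⁵⁺ < Ti⁴⁺ < Sc³⁺ < K⁺ < P³⁻. Count: 1.

1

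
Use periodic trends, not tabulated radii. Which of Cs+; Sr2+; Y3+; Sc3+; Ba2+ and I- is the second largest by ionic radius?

Cs+

Sc3+ (Z=21, 18 e⁻), Y3+ (Z=39, 36 e⁻), Sr2+ (Z=38, 36 e⁻), Ba2+ (Z=56, 54 e⁻), Cs+ (Z=55, 54 e⁻), I- (Z=53, 54 e⁻). Sc3+ < Y3+ (same group, period 4 vs 5); Y3+ < Sr2+ (both 36 e⁻, Z=39>38); Sr2+ < Ba2+ (same group, 1 shell fewer); Ba2+ < Cs+ (both 54 e⁻, Z=56>55); Cs+ < I- (isoelectronic, higher Z=55 is smaller).
That gives Sc3+ < Y3+ < Sr2+ < Ba2+ < Cs+ < I-. From the largest end, number 2 is Cs+.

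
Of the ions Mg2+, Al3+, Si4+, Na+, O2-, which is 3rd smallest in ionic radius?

Mg2+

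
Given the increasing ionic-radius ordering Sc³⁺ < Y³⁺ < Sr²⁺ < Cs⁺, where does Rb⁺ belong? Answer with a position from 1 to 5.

4

Electron counts and nuclear charges: Sc³⁺: 18 e⁻, Z=21, Y³⁺: 36 e⁻, Z=39, Sr²⁺: 36 e⁻, Z=38, Rb⁺: 36 e⁻, Z=37, Cs⁺: 54 e⁻, Z=55. Sc³⁺ < Y³⁺ (same group, period 4 vs 5); Y³⁺ < Sr²⁺ (isoelectronic, higher Z=39 is smaller); Sr²⁺ < Rb⁺ (isoelectronic, higher Z=38 is smaller); Rb⁺ < Cs⁺ (same group, 1 shell fewer).
With Rb⁺ included the full order is Sc³⁺ < Y³⁺ < Sr²⁺ < Rb⁺ < Cs⁺, so it takes position 4.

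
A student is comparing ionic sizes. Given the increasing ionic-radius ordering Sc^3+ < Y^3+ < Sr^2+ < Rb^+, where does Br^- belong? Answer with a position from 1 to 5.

Work out protons and electrons: Sc^3+: 18 e⁻, Z=21, Y^3+: 36 e⁻, Z=39, Sr^2+: 36 e⁻, Z=38, Rb^+: 36 e⁻, Z=37, Br^-: 36 e⁻, Z=35. Sc^3+ < Y^3+ (same group, 1 shell fewer); Y^3+ < Sr^2+ (isoelectronic, higher Z=39 is smaller); Sr^2+ < Rb^+ (both 36 e⁻, Z=38>37); Rb^+ < Br^- (both 36 e⁻, Z=37>35).
Putting Br^- in gives Sc^3+ < Y^3+ < Sr^2+ < Rb^+ < Br^-; it lands at slot 5.

5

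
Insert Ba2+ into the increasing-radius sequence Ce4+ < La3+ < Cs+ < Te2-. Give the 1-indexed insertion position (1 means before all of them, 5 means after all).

3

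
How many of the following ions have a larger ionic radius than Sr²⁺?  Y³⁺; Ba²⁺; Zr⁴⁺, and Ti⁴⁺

Ti⁴⁺ (Z=22, 18 e⁻), Zr⁴⁺ (Z=40, 36 e⁻), Y³⁺ (Z=39, 36 e⁻), Sr²⁺ (Z=38, 36 e⁻), Ba²⁺ (Z=56, 54 e⁻). Ti⁴⁺ < Zr⁴⁺ (same group, period 4 vs 5); Zr⁴⁺ < Y³⁺ (both 36 e⁻, Z=40>39); Y³⁺ < Sr²⁺ (both 36 e⁻, Z=39>38); Sr²⁺ < Ba²⁺ (same group, 1 shell fewer).
Placing each against Sr²⁺: smaller — Ti⁴⁺, Zr⁴⁺, Y³⁺; larger — Ba²⁺. So 1 is larger.

1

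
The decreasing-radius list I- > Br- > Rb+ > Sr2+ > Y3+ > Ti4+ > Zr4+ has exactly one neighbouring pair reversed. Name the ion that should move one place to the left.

Zr4+

The pair Ti4+, Zr4+ is the wrong way round — both in group 4 with the same charge; Ti4+ (period 4) has the smaller radius. All other adjacent pairs agree with periodic trends, so Zr4+ is the misplaced ion.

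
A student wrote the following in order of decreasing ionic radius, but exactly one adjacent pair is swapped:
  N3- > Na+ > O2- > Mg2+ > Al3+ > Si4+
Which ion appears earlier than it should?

Compare adjacent ions: they are isoelectronic (10 e⁻) and Na has more protons than O (11 vs 8), making Na+ smaller — yet in this decreasing list Na+ sits before O2-. Nothing else is reversed, so Na+ should move one place to the right.

Na+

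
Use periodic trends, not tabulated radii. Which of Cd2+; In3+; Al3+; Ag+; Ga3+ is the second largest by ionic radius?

First list Z and electron count for each: Al3+ has 10 e⁻ (Z=13), Ga3+ has 28 e⁻ (Z=31), In3+ has 46 e⁻ (Z=49), Cd2+ has 46 e⁻ (Z=48), Ag+ has 46 e⁻ (Z=47). Al3+ < Ga3+ (same group, 1 shell fewer); Ga3+ < In3+ (same group, 1 shell fewer); In3+ < Cd2+ (both 46 e⁻, Z=49>48); Cd2+ < Ag+ (isoelectronic, higher Z=48 is smaller).
Full ascending order: Al3+ < Ga3+ < In3+ < Cd2+ < Ag+. Counting from the largest, position 2 is Cd2+.

Cd2+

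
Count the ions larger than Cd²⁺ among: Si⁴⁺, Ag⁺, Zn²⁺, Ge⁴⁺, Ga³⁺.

Work out protons and electrons: Si⁴⁺ (Z=14, 10 e⁻), Ge⁴⁺ (Z=32, 28 e⁻), Ga³⁺ (Z=31, 28 e⁻), Zn²⁺ (Z=30, 28 e⁻), Cd²⁺ (Z=48, 46 e⁻), Ag⁺ (Z=47, 46 e⁻). Si⁴⁺ < Ge⁴⁺ (same group, 1 shell fewer); Ge⁴⁺ < Ga³⁺ (both 28 e⁻, Z=32>31); Ga³⁺ < Zn²⁺ (isoelectronic, higher Z=31 is smaller); Zn²⁺ < Cd²⁺ (same group, period 4 vs 5); Cd²⁺ < Ag⁺ (both 46 e⁻, Z=48>47).
Overall: Si⁴⁺ < Ge⁴⁺ < Ga³⁺ < Zn²⁺ < Cd²⁺ < Ag⁺. Cd²⁺ has 4 below it and 1 above. Count: 1.

1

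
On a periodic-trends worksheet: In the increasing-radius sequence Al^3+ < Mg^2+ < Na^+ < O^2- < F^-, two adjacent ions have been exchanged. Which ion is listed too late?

F^-

Check each adjacent pair. O^2- and F^- are reversed: they are isoelectronic (10 e⁻) and F has more protons than O (9 vs 8), making F^- smaller. No other neighbouring pair contradicts the periodic trends, so F^- is the ion listed too late.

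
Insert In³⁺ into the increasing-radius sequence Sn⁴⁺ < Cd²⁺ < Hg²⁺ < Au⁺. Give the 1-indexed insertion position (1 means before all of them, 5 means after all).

2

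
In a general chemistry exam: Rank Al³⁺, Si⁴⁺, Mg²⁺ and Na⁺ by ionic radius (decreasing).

All of these have 10 electrons (isoelectronic). With the same electron cloud, the ion with the most protons pulls it in tightest. Nuclear charges: Si⁴⁺ (Z=14), Al³⁺ (Z=13), Mg²⁺ (Z=12), Na⁺ (Z=11). Highest Z is smallest.

Na⁺ > Mg²⁺ > Al³⁺ > Si⁴⁺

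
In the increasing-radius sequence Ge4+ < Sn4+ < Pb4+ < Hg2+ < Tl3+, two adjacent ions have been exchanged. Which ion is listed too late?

Tl3+

The pair Hg2+, Tl3+ is the wrong way round — Tl3+ and Hg2+ share 78 electrons; the higher nuclear charge on Tl (Z=81) contracts it more, so Tl3+ < Hg2+. All other adjacent pairs agree with periodic trends, so Tl3+ is the misplaced ion.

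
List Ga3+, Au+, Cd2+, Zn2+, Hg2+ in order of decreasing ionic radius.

First list Z and electron count for each: Ga3+ has 28 e⁻ (Z=31), Zn2+ has 28 e⁻ (Z=30), Cd2+ has 46 e⁻ (Z=48), Hg2+ has 78 e⁻ (Z=80), Au+ has 78 e⁻ (Z=79). Ga3+ < Zn2+ (isoelectronic, higher Z=31 is smaller); Zn2+ < Cd2+ (same group, period 4 vs 5); Cd2+ < Hg2+ (same group, 1 shell fewer); Hg2+ < Au+ (isoelectronic, higher Z=80 is smaller).

Au+ > Hg2+ > Cd2+ > Zn2+ > Ga3+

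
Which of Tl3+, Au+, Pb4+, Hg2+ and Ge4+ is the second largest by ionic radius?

Hg2+

Electron counts and nuclear charges: Ge4+ (Z=32, 28 e⁻), Pb4+ (Z=82, 78 e⁻), Tl3+ (Z=81, 78 e⁻), Hg2+ (Z=80, 78 e⁻), Au+ (Z=79, 78 e⁻). Ge4+ < Pb4+ (same group, 2 shells fewer); Pb4+ < Tl3+ (isoelectronic, higher Z=82 is smaller); Tl3+ < Hg2+ (isoelectronic, higher Z=81 is smaller); Hg2+ < Au+ (isoelectronic, higher Z=80 is smaller).
That gives Ge4+ < Pb4+ < Tl3+ < Hg2+ < Au+. From the largest end, number 2 is Hg2+.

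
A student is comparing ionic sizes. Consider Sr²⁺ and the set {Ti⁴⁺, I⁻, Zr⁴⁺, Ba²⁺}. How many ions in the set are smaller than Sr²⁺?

Ti⁴⁺ (Z=22, 18 e⁻), Zr⁴⁺ (Z=40, 36 e⁻), Sr²⁺ (Z=38, 36 e⁻), Ba²⁺ (Z=56, 54 e⁻), I⁻ (Z=53, 54 e⁻). Ti⁴⁺ < Zr⁴⁺ (same group, period 4 vs 5); Zr⁴⁺ < Sr²⁺ (both 36 e⁻, Z=40>38); Sr²⁺ < Ba²⁺ (same group, period 5 vs 6); Ba²⁺ < I⁻ (isoelectronic, higher Z=56 is smaller).
Ordering all of them (including Sr²⁺) by radius gives Ti⁴⁺ < Zr⁴⁺ < Sr²⁺ < Ba²⁺ < I⁻. So 2 are smaller.

2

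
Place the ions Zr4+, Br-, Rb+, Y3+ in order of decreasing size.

Isoelectronic series (36 e⁻ each). Size is set by nuclear charge: more protons means a smaller ion. Zr4+ (Z=40), Y3+ (Z=39), Rb+ (Z=37), Br- (Z=35).

Br- > Rb+ > Y3+ > Zr4+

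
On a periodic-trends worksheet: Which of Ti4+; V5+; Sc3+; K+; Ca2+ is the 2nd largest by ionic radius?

These species are isoelectronic with 18 electrons. The only difference is the number of protons: V5+ (Z=23), Ti4+ (Z=22), Sc3+ (Z=21), Ca2+ (Z=20), K+ (Z=19). The strongest nuclear pull (V5+) gives the smallest ion.
That gives V5+ < Ti4+ < Sc3+ < Ca2+ < K+. From the largest end, number 2 is Ca2+.

Ca2+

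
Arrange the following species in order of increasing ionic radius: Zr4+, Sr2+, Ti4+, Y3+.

Ti4+ < Zr4+ < Y3+ < Sr2+

Tabulating Z and e⁻: Ti4+ (Z=22, 18 e⁻), Zr4+ (Z=40, 36 e⁻), Y3+ (Z=39, 36 e⁻), Sr2+ (Z=38, 36 e⁻). Ti4+ < Zr4+ (same group, period 4 vs 5); Zr4+ < Y3+ (both 36 e⁻, Z=40>39); Y3+ < Sr2+ (both 36 e⁻, Z=39>38).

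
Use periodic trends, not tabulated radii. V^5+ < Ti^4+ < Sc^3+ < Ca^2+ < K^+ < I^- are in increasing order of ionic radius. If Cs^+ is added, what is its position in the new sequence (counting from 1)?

6

V^5+ (Z=23, 18 e⁻), Ti^4+ (Z=22, 18 e⁻), Sc^3+ (Z=21, 18 e⁻), Ca^2+ (Z=20, 18 e⁻), K^+ (Z=19, 18 e⁻), Cs^+ (Z=55, 54 e⁻), I^- (Z=53, 54 e⁻). V^5+ < Ti^4+ (isoelectronic, higher Z=23 is smaller); Ti^4+ < Sc^3+ (isoelectronic, higher Z=22 is smaller); Sc^3+ < Ca^2+ (both 18 e⁻, Z=21>20); Ca^2+ < K^+ (isoelectronic, higher Z=20 is smaller); K^+ < Cs^+ (same group, 2 shells fewer); Cs^+ < I^- (isoelectronic, higher Z=55 is smaller).
With Cs^+ included the full order is V^5+ < Ti^4+ < Sc^3+ < Ca^2+ < K^+ < Cs^+ < I^-, so it takes position 6.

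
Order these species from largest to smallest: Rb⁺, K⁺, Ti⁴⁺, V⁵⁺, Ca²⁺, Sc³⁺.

Electron counts and nuclear charges: V⁵⁺: 18 e⁻, Z=23, Ti⁴⁺: 18 e⁻, Z=22, Sc³⁺: 18 e⁻, Z=21, Ca²⁺: 18 e⁻, Z=20, K⁺: 18 e⁻, Z=19, Rb⁺: 36 e⁻, Z=37. V⁵⁺ < Ti⁴⁺ (isoelectronic, higher Z=23 is smaller); Ti⁴⁺ < Sc³⁺ (isoelectronic, higher Z=22 is smaller); Sc³⁺ < Ca²⁺ (both 18 e⁻, Z=21>20); Ca²⁺ < K⁺ (both 18 e⁻, Z=20>19); K⁺ < Rb⁺ (same group, 1 shell fewer).

Rb⁺ > K⁺ > Ca²⁺ > Sc³⁺ > Ti⁴⁺ > V⁵⁺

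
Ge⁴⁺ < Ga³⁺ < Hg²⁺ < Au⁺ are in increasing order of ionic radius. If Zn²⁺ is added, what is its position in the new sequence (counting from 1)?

Work out protons and electrons: Ge⁴⁺ has 28 e⁻ (Z=32), Ga³⁺ has 28 e⁻ (Z=31), Zn²⁺ has 28 e⁻ (Z=30), Hg²⁺ has 78 e⁻ (Z=80), Au⁺ has 78 e⁻ (Z=79). Ge⁴⁺ < Ga³⁺ (both 28 e⁻, Z=32>31); Ga³⁺ < Zn²⁺ (isoelectronic, higher Z=31 is smaller); Zn²⁺ < Hg²⁺ (same group, period 4 vs 6); Hg²⁺ < Au⁺ (both 78 e⁻, Z=80>79).
Putting Zn²⁺ in gives Ge⁴⁺ < Ga³⁺ < Zn²⁺ < Hg²⁺ < Au⁺; it lands at slot 3.

3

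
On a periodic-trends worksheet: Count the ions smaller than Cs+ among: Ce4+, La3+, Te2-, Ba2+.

All of these have 54 electrons (isoelectronic). With the same electron cloud, the ion with the most protons pulls it in tightest. Nuclear charges: Ce4+ (Z=58), La3+ (Z=57), Ba2+ (Z=56), Cs+ (Z=55), Te2- (Z=52). Highest Z is smallest.
Overall: Ce4+ < La3+ < Ba2+ < Cs+ < Te2-. Cs+ has 3 below it and 1 above. So 3 are smaller.

3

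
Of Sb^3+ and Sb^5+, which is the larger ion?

These are all Sb ions. Removing more electrons (higher positive charge) pulls the remaining electrons in closer, so Sb^5+ is smallest and Sb^3+ is largest.

Sb^3+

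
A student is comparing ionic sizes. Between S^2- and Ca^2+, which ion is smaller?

Ca^2+

These species are isoelectronic with 18 electrons. The only difference is the number of protons: Ca^2+ (Z=20), S^2- (Z=16). The strongest nuclear pull (Ca^2+) gives the smallest ion.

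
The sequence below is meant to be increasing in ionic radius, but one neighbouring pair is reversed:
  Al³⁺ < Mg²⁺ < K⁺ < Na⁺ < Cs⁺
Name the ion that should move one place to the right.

The pair K⁺, Na⁺ is the wrong way round — both in group 1 with the same charge; Na⁺ (period 3) has the smaller radius. All other adjacent pairs agree with periodic trends, so K⁺ is the misplaced ion.

K⁺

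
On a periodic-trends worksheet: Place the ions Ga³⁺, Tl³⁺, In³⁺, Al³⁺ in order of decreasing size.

Tl³⁺ > In³⁺ > Ga³⁺ > Al³⁺

These ions sit in one column with identical charge. Each step down the periodic table adds a principal shell, increasing the radius.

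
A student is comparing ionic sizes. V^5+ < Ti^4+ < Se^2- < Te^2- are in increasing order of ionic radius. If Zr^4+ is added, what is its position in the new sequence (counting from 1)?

First list Z and electron count for each: V^5+ (Z=23, 18 e⁻), Ti^4+ (Z=22, 18 e⁻), Zr^4+ (Z=40, 36 e⁻), Se^2- (Z=34, 36 e⁻), Te^2- (Z=52, 54 e⁻). V^5+ < Ti^4+ (isoelectronic, higher Z=23 is smaller); Ti^4+ < Zr^4+ (same group, 1 shell fewer); Zr^4+ < Se^2- (both 36 e⁻, Z=40>34); Se^2- < Te^2- (same group, 1 shell fewer).
With Zr^4+ included the full order is V^5+ < Ti^4+ < Zr^4+ < Se^2- < Te^2-, so it takes position 3.

3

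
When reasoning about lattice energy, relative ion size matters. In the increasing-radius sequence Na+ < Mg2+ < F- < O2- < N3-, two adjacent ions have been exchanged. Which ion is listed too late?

The pair Na+, Mg2+ is the wrong way round — they are isoelectronic (10 e⁻) and Mg has more protons than Na (12 vs 11), making Mg2+ smaller. All other adjacent pairs agree with periodic trends, so Mg2+ is the misplaced ion.

Mg2+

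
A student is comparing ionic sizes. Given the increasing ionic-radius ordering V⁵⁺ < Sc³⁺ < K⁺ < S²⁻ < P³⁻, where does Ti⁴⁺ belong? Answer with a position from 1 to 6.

These species are isoelectronic with 18 electrons. The only difference is the number of protons: V⁵⁺ (Z=23), Ti⁴⁺ (Z=22), Sc³⁺ (Z=21), K⁺ (Z=19), S²⁻ (Z=16), P³⁻ (Z=15). The strongest nuclear pull (V⁵⁺) gives the smallest ion.
With Ti⁴⁺ included the full order is V⁵⁺ < Ti⁴⁺ < Sc³⁺ < K⁺ < S²⁻ < P³⁻, so it takes position 2.

2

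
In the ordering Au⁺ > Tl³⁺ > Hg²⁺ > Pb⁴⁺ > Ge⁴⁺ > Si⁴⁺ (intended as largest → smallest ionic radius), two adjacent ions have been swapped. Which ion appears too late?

Hg²⁺

Scanning neighbour by neighbour, only Tl³⁺/Hg²⁺ violates a trend: they are isoelectronic (78 e⁻) and Tl has more protons than Hg (81 vs 80), making Tl³⁺ smaller. That makes Hg²⁺ the one sitting a position late relative to where it belongs.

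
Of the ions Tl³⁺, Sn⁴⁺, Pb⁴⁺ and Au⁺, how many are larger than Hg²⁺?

1

First list Z and electron count for each: Sn⁴⁺: 46 e⁻, Z=50, Pb⁴⁺: 78 e⁻, Z=82, Tl³⁺: 78 e⁻, Z=81, Hg²⁺: 78 e⁻, Z=80, Au⁺: 78 e⁻, Z=79. Sn⁴⁺ < Pb⁴⁺ (same group, period 5 vs 6); Pb⁴⁺ < Tl³⁺ (both 78 e⁻, Z=82>81); Tl³⁺ < Hg²⁺ (both 78 e⁻, Z=81>80); Hg²⁺ < Au⁺ (both 78 e⁻, Z=80>79).
Ordering all of them (including Hg²⁺) by radius gives Sn⁴⁺ < Pb⁴⁺ < Tl³⁺ < Hg²⁺ < Au⁺. Count: 1.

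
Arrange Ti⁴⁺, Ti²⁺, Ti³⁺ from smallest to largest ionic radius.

For a single element, ionic radius drops as positive charge rises — Ti⁴⁺ < Ti²⁺.

Ti⁴⁺ < Ti³⁺ < Ti²⁺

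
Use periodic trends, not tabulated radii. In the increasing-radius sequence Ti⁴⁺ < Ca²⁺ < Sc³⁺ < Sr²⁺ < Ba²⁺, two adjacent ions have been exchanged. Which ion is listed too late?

Sc³⁺

Check each adjacent pair. Ca²⁺ and Sc³⁺ are reversed: they are isoelectronic (18 e⁻) and Sc has more protons than Ca (21 vs 20), making Sc³⁺ smaller. No other neighbouring pair contradicts the periodic trends, so Sc³⁺ is the ion listed too late.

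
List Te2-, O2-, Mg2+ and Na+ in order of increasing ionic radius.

Mg2+ < Na+ < O2- < Te2-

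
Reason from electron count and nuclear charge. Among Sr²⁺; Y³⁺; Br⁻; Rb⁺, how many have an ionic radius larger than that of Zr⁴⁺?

4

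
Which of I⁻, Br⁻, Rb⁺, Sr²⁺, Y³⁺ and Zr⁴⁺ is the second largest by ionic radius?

Br⁻

Electron counts and nuclear charges: Zr⁴⁺ (Z=40, 36 e⁻), Y³⁺ (Z=39, 36 e⁻), Sr²⁺ (Z=38, 36 e⁻), Rb⁺ (Z=37, 36 e⁻), Br⁻ (Z=35, 36 e⁻), I⁻ (Z=53, 54 e⁻). Zr⁴⁺ < Y³⁺ (both 36 e⁻, Z=40>39); Y³⁺ < Sr²⁺ (both 36 e⁻, Z=39>38); Sr²⁺ < Rb⁺ (both 36 e⁻, Z=38>37); Rb⁺ < Br⁻ (isoelectronic, higher Z=37 is smaller); Br⁻ < I⁻ (same group, period 4 vs 5).
That gives Zr⁴⁺ < Y³⁺ < Sr²⁺ < Rb⁺ < Br⁻ < I⁻. From the largest end, number 2 is Br⁻.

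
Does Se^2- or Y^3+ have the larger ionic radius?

Isoelectronic series (36 e⁻ each). Size is set by nuclear charge: more protons means a smaller ion. Y^3+ (Z=39), Se^2- (Z=34).

Se^2-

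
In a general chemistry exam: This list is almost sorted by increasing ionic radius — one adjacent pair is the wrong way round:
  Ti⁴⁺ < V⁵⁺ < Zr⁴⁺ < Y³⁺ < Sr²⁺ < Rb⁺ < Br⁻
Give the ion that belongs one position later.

Check each adjacent pair. Ti⁴⁺ and V⁵⁺ are reversed: they are isoelectronic (18 e⁻) and V has more protons than Ti (23 vs 22), making V⁵⁺ smaller. No other neighbouring pair contradicts the periodic trends, so Ti⁴⁺ is the ion listed too early.

Ti⁴⁺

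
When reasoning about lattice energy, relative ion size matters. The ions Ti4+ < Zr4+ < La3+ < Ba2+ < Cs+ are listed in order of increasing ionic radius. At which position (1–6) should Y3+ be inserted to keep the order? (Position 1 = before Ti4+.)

3

First list Z and electron count for each: Ti4+ (Z=22, 18 e⁻), Zr4+ (Z=40, 36 e⁻), Y3+ (Z=39, 36 e⁻), La3+ (Z=57, 54 e⁻), Ba2+ (Z=56, 54 e⁻), Cs+ (Z=55, 54 e⁻). Ti4+ < Zr4+ (same group, period 4 vs 5); Zr4+ < Y3+ (isoelectronic, higher Z=40 is smaller); Y3+ < La3+ (same group, period 5 vs 6); La3+ < Ba2+ (isoelectronic, higher Z=57 is smaller); Ba2+ < Cs+ (isoelectronic, higher Z=56 is smaller).
Merged order: Ti4+ < Zr4+ < Y3+ < La3+ < Ba2+ < Cs+ — Y3+ is number 3.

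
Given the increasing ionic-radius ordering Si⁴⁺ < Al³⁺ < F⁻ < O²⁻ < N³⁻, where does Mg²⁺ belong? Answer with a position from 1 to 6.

Isoelectronic series (10 e⁻ each). Size is set by nuclear charge: more protons means a smaller ion. Si⁴⁺ (Z=14), Al³⁺ (Z=13), Mg²⁺ (Z=12), F⁻ (Z=9), O²⁻ (Z=8), N³⁻ (Z=7).
Merged order: Si⁴⁺ < Al³⁺ < Mg²⁺ < F⁻ < O²⁻ < N³⁻ — Mg²⁺ is number 3.

3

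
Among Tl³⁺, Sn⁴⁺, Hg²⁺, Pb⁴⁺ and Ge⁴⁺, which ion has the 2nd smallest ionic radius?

First list Z and electron count for each: Ge⁴⁺ has 28 e⁻ (Z=32), Sn⁴⁺ has 46 e⁻ (Z=50), Pb⁴⁺ has 78 e⁻ (Z=82), Tl³⁺ has 78 e⁻ (Z=81), Hg²⁺ has 78 e⁻ (Z=80). Ge⁴⁺ < Sn⁴⁺ (same group, period 4 vs 5); Sn⁴⁺ < Pb⁴⁺ (same group, 1 shell fewer); Pb⁴⁺ < Tl³⁺ (isoelectronic, higher Z=82 is smaller); Tl³⁺ < Hg²⁺ (isoelectronic, higher Z=81 is smaller).
So the order is Ge⁴⁺ < Sn⁴⁺ < Pb⁴⁺ < Tl³⁺ < Hg²⁺; the 2nd-smallest ion is Sn⁴⁺.

Sn⁴⁺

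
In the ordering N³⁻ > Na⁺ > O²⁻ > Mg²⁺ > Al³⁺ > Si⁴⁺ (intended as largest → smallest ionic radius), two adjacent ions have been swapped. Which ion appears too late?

Scanning neighbour by neighbour, only Na⁺/O²⁻ violates a trend: they are isoelectronic (10 e⁻) and Na has more protons than O (11 vs 8), making Na⁺ smaller. That makes O²⁻ the one sitting a position late relative to where it belongs.

O²⁻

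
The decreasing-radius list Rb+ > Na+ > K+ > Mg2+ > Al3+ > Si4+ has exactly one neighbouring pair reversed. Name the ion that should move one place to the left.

Compare adjacent ions: same group and charge — period 3 sits above period 4, so Na+ is smaller — yet in this decreasing list Na+ sits before K+. Nothing else is reversed, so K+ should move one place to the left.

K+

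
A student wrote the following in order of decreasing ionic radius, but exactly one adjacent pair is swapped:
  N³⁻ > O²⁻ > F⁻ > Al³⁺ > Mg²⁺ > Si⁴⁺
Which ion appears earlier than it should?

Compare adjacent ions: they are isoelectronic (10 e⁻) and Al has more protons than Mg (13 vs 12), making Al³⁺ smaller — yet in this decreasing list Al³⁺ sits before Mg²⁺. Nothing else is reversed, so Al³⁺ should move one place to the right.

Al³⁺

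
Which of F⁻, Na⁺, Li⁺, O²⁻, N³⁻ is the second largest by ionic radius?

Li⁺: 2 e⁻, Z=3, Na⁺: 10 e⁻, Z=11, F⁻: 10 e⁻, Z=9, O²⁻: 10 e⁻, Z=8, N³⁻: 10 e⁻, Z=7. Li⁺ < Na⁺ (same group, period 2 vs 3); Na⁺ < F⁻ (isoelectronic, higher Z=11 is smaller); F⁻ < O²⁻ (both 10 e⁻, Z=9>8); O²⁻ < N³⁻ (both 10 e⁻, Z=8>7).
That gives Li⁺ < Na⁺ < F⁻ < O²⁻ < N³⁻. From the largest end, number 2 is O²⁻.

O²⁻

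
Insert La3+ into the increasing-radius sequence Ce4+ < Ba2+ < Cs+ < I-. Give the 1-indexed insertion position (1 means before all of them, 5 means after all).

2

Isoelectronic series (54 e⁻ each). Size is set by nuclear charge: more protons means a smaller ion. Ce4+ (Z=58), La3+ (Z=57), Ba2+ (Z=56), Cs+ (Z=55), I- (Z=53).
Putting La3+ in gives Ce4+ < La3+ < Ba2+ < Cs+ < I-; it lands at slot 2.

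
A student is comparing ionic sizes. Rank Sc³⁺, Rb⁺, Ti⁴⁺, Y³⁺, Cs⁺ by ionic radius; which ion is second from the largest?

Rb⁺

Electron counts and nuclear charges: Ti⁴⁺ (Z=22, 18 e⁻), Sc³⁺ (Z=21, 18 e⁻), Y³⁺ (Z=39, 36 e⁻), Rb⁺ (Z=37, 36 e⁻), Cs⁺ (Z=55, 54 e⁻). Ti⁴⁺ < Sc³⁺ (both 18 e⁻, Z=22>21); Sc³⁺ < Y³⁺ (same group, 1 shell fewer); Y³⁺ < Rb⁺ (both 36 e⁻, Z=39>37); Rb⁺ < Cs⁺ (same group, 1 shell fewer).
Full ascending order: Ti⁴⁺ < Sc³⁺ < Y³⁺ < Rb⁺ < Cs⁺. Counting from the largest, position 2 is Rb⁺.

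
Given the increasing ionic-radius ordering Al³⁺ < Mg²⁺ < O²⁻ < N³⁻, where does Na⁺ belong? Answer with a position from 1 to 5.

3

Isoelectronic series (10 e⁻ each). Size is set by nuclear charge: more protons means a smaller ion. Al³⁺ (Z=13), Mg²⁺ (Z=12), Na⁺ (Z=11), O²⁻ (Z=8), N³⁻ (Z=7).
The complete sequence is Al³⁺ < Mg²⁺ < Na⁺ < O²⁻ < N³⁻. Na⁺ sits at position 3.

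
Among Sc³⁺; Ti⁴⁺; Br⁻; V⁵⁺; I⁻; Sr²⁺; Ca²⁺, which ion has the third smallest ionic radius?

First list Z and electron count for each: V⁵⁺ (Z=23, 18 e⁻), Ti⁴⁺ (Z=22, 18 e⁻), Sc³⁺ (Z=21, 18 e⁻), Ca²⁺ (Z=20, 18 e⁻), Sr²⁺ (Z=38, 36 e⁻), Br⁻ (Z=35, 36 e⁻), I⁻ (Z=53, 54 e⁻). V⁵⁺ < Ti⁴⁺ (both 18 e⁻, Z=23>22); Ti⁴⁺ < Sc³⁺ (isoelectronic, higher Z=22 is smaller); Sc³⁺ < Ca²⁺ (both 18 e⁻, Z=21>20); Ca²⁺ < Sr²⁺ (same group, period 4 vs 5); Sr²⁺ < Br⁻ (isoelectronic, higher Z=38 is smaller); Br⁻ < I⁻ (same group, period 4 vs 5).
That gives V⁵⁺ < Ti⁴⁺ < Sc³⁺ < Ca²⁺ < Sr²⁺ < Br⁻ < I⁻. From the smallest end, number 3 is Sc³⁺.

Sc³⁺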